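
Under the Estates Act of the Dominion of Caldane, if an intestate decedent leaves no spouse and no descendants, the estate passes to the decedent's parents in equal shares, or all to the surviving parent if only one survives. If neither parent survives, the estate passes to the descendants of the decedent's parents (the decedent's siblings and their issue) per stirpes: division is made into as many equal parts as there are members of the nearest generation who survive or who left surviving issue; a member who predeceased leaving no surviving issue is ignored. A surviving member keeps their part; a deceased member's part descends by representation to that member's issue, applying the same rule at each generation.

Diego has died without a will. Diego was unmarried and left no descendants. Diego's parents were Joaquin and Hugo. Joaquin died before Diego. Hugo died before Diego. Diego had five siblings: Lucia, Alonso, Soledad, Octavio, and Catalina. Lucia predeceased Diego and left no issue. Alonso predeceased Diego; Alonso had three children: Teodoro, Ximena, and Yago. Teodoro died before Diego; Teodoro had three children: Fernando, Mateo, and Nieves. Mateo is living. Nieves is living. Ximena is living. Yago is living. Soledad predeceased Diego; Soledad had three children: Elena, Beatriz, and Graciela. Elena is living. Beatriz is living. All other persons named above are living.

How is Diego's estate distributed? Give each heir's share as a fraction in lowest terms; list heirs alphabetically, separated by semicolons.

Beatriz 1/12; Catalina 1/4; Elena 1/12; Fernando 1/36; Graciela 1/12; Mateo 1/36; Nieves 1/36; Octavio 1/4; Ximena 1/12; Yago 1/12

Neither parent survives and there are no descendants, so the estate passes to Diego's siblings and their issue per stirpes.
Lucia left no surviving issue, so that branch lapses and is disregarded.
The estate is divided into 4 equal shares of 1/4 among Alonso, Soledad, Octavio, Catalina.
Alonso predeceased; the 1/4 allotted to Alonso's branch passes to Alonso's issue by representation.
The 1/4 is divided into 3 equal shares of 1/12 among Teodoro, Ximena, Yago.
Teodoro predeceased; the 1/12 allotted to Teodoro's branch passes to Teodoro's issue by representation.
The 1/12 is divided into 3 equal shares of 1/36 among Fernando, Mateo, Nieves.
Fernando is living and takes 1/36.
Mateo is living and takes 1/36.
Nieves is living and takes 1/36.
Ximena is living and takes 1/12.
Yago is living and takes 1/12.
Soledad predeceased; the 1/4 allotted to Soledad's branch passes to Soledad's issue by representation.
The 1/4 is divided into 3 equal shares of 1/12 among Elena, Beatriz, Graciela.
Elena is living and takes 1/12.
Beatriz is living and takes 1/12.
Graciela is living and takes 1/12.
Octavio is living and takes 1/4.
Catalina is living and takes 1/4.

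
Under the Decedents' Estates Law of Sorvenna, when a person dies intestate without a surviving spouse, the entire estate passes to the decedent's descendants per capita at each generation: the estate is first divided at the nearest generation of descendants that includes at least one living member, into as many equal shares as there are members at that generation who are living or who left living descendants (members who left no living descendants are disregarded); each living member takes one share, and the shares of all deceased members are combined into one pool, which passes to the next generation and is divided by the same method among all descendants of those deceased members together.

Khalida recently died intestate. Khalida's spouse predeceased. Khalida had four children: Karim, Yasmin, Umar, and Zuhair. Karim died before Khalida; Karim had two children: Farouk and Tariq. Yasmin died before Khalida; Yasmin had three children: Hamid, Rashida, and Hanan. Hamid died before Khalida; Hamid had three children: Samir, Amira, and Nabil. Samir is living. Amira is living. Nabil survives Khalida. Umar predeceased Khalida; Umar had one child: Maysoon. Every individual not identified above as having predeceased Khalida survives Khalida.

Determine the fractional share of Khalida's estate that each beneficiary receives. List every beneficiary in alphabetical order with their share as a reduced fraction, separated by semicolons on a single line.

Amira 1/24; Farouk 1/8; Hanan 1/8; Maysoon 1/8; Nabil 1/24; Rashida 1/8; Samir 1/24; Tariq 1/8; Zuhair 1/4

There is no surviving spouse, so the entire estate passes to Khalida's descendants per capita at each generation.
At generation 1 (Karim, Yasmin, Umar, Zuhair) there are 4 shares of (1)/4 = 1/4 each.
Living: Zuhair — each takes 1/4.
Deceased: Karim, Yasmin, and Umar. Their combined 3/4 is pooled and carried to generation 2.
At generation 2 (Farouk, Tariq, Hamid, Rashida, Hanan, Maysoon) there are 6 shares of (3/4)/6 = 1/8 each.
Living: Farouk, Tariq, Rashida, Hanan, and Maysoon — each takes 1/8.
Deceased: Hamid. That 1/8 share is carried to generation 3.
At generation 3 (Samir, Amira, Nabil) there are 3 shares of (1/8)/3 = 1/24 each.
Living: Samir, Amira, and Nabil — each takes 1/24.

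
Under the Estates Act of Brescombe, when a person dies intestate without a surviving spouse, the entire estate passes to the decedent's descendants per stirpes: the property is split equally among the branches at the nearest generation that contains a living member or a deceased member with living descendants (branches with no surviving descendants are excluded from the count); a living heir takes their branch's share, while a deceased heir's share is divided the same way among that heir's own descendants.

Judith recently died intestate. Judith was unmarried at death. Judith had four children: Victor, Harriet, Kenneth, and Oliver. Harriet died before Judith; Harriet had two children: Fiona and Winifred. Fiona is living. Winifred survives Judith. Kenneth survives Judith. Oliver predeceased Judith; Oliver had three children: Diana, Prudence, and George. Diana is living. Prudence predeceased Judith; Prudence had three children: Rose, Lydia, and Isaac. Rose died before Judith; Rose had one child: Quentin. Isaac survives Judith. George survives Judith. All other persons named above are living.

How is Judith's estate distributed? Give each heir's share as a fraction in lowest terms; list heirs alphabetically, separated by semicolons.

Diana 1/12; Fiona 1/8; George 1/12; Isaac 1/36; Kenneth 1/4; Lydia 1/36; Quentin 1/36; Victor 1/4; Winifred 1/8

There is no surviving spouse, so the entire estate passes to Judith's descendants per stirpes.
The estate is divided into 4 equal shares of 1/4 among Victor, Harriet, Kenneth, Oliver.
Victor is living and takes 1/4.
Harriet predeceased; the 1/4 allotted to Harriet's branch passes to Harriet's issue by representation.
The 1/4 is divided into 2 equal shares of 1/8 among Fiona, Winifred.
Fiona is living and takes 1/8.
Winifred is living and takes 1/8.
Kenneth is living and takes 1/4.
Oliver predeceased; the 1/4 allotted to Oliver's branch passes to Oliver's issue by representation.
The 1/4 is divided into 3 equal shares of 1/12 among Diana, Prudence, George.
Diana is living and takes 1/12.
Prudence predeceased; the 1/12 allotted to Prudence's branch passes to Prudence's issue by representation.
The 1/12 is divided into 3 equal shares of 1/36 among Rose, Lydia, Isaac.
Rose predeceased; the 1/36 allotted to Rose's branch passes to Rose's issue by representation.
Quentin is the sole taker at this level and receives the full 1/36.
Lydia is living and takes 1/36.
Isaac is living and takes 1/36.
George is living and takes 1/12.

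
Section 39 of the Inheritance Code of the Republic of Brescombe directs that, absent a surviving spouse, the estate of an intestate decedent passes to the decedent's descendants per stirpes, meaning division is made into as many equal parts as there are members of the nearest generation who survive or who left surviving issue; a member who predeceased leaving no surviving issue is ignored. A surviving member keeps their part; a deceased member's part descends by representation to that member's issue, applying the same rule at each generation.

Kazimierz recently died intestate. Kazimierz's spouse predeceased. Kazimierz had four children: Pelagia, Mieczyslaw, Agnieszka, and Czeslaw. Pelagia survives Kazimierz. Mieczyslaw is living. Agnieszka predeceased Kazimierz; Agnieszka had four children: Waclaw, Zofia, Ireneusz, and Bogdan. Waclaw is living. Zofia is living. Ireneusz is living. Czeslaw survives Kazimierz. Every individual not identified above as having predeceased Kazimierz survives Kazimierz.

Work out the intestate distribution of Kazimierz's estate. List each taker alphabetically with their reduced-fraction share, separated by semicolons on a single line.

There is no surviving spouse, so the entire estate passes to Kazimierz's descendants per stirpes.
The estate is divided into 4 equal shares of 1/4 among Pelagia, Mieczyslaw, Agnieszka, Czeslaw.
Pelagia is living and takes 1/4.
Mieczyslaw is living and takes 1/4.
Agnieszka predeceased; the 1/4 allotted to Agnieszka's branch passes to Agnieszka's issue by representation.
The 1/4 is divided into 4 equal shares of 1/16 among Waclaw, Zofia, Ireneusz, Bogdan.
Waclaw is living and takes 1/16.
Zofia is living and takes 1/16.
Ireneusz is living and takes 1/16.
Bogdan is living and takes 1/16.
Czeslaw is living and takes 1/4.

Bogdan 1/16; Czeslaw 1/4; Ireneusz 1/16; Mieczyslaw 1/4; Pelagia 1/4; Waclaw 1/16; Zofia 1/16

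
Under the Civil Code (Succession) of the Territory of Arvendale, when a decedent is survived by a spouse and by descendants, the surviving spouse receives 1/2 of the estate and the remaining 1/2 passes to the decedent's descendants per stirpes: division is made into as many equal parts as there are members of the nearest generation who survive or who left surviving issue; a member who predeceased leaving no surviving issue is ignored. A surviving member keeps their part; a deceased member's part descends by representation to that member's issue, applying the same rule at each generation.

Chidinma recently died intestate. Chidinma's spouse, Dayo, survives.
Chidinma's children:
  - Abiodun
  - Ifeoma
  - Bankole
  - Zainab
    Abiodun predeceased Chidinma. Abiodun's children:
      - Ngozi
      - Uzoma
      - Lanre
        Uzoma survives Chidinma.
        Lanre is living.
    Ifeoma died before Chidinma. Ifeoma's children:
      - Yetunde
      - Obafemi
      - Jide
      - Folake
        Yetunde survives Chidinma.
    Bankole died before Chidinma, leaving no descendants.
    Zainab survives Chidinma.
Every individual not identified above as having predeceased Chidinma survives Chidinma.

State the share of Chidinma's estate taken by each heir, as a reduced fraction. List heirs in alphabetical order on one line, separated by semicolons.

Dayo, as surviving spouse, takes 1/2.
The remaining 1/2 passes to Chidinma's descendants per stirpes.
Bankole left no surviving issue, so that branch lapses and is disregarded.
The 1/2 is divided into 3 equal shares of 1/6 among Abiodun, Ifeoma, Zainab.
Abiodun predeceased; the 1/6 allotted to Abiodun's branch passes to Abiodun's issue by representation.
The 1/6 is divided into 3 equal shares of 1/18 among Ngozi, Uzoma, Lanre.
Ngozi is living and takes 1/18.
Uzoma is living and takes 1/18.
Lanre is living and takes 1/18.
Ifeoma predeceased; the 1/6 allotted to Ifeoma's branch passes to Ifeoma's issue by representation.
The 1/6 is divided into 4 equal shares of 1/24 among Yetunde, Obafemi, Jide, Folake.
Yetunde is living and takes 1/24.
Obafemi is living and takes 1/24.
Jide is living and takes 1/24.
Folake is living and takes 1/24.
Zainab is living and takes 1/6.

Dayo 1/2; Folake 1/24; Jide 1/24; Lanre 1/18; Ngozi 1/18; Obafemi 1/24; Uzoma 1/18; Yetunde 1/24; Zainab 1/6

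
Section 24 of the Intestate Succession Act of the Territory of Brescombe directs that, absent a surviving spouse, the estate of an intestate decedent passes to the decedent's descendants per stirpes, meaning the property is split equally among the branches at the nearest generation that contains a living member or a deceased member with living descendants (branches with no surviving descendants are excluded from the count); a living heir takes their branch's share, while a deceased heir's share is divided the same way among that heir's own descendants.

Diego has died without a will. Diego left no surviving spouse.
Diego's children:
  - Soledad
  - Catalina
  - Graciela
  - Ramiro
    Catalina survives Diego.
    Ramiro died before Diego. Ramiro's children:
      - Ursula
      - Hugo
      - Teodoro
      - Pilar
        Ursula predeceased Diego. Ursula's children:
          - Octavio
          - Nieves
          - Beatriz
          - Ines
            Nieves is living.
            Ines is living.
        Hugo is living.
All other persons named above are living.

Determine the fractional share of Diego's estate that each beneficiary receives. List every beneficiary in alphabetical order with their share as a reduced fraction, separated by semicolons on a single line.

Beatriz 1/64; Catalina 1/4; Graciela 1/4; Hugo 1/16; Ines 1/64; Nieves 1/64; Octavio 1/64; Pilar 1/16; Soledad 1/4; Teodoro 1/16

There is no surviving spouse, so the entire estate passes to Diego's descendants per stirpes.
The estate is divided into 4 equal shares of 1/4 among Soledad, Catalina, Graciela, Ramiro.
Soledad is living and takes 1/4.
Catalina is living and takes 1/4.
Graciela is living and takes 1/4.
Ramiro predeceased; the 1/4 allotted to Ramiro's branch passes to Ramiro's issue by representation.
The 1/4 is divided into 4 equal shares of 1/16 among Ursula, Hugo, Teodoro, Pilar.
Ursula predeceased; the 1/16 allotted to Ursula's branch passes to Ursula's issue by representation.
The 1/16 is divided into 4 equal shares of 1/64 among Octavio, Nieves, Beatriz, Ines.
Octavio is living and takes 1/64.
Nieves is living and takes 1/64.
Beatriz is living and takes 1/64.
Ines is living and takes 1/64.
Hugo is living and takes 1/16.
Teodoro is living and takes 1/16.
Pilar is living and takes 1/16.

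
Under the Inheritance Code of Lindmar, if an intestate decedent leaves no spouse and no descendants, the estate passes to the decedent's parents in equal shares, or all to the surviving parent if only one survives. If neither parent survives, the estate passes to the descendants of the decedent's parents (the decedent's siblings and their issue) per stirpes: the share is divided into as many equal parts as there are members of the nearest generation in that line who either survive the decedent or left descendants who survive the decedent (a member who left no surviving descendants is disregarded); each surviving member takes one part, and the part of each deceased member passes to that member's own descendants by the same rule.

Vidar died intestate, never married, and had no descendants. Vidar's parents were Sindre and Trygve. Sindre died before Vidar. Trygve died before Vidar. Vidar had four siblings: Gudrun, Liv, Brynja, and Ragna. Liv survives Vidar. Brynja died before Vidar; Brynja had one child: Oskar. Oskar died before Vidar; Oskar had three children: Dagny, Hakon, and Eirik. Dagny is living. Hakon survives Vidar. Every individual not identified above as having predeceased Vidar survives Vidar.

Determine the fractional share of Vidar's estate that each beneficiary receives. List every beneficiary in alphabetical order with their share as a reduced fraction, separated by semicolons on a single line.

Neither parent survives and there are no descendants, so the estate passes to Vidar's siblings and their issue per stirpes.
The estate is divided into 4 equal shares of 1/4 among Gudrun, Liv, Brynja, Ragna.
Gudrun is living and takes 1/4.
Liv is living and takes 1/4.
Brynja predeceased; the 1/4 allotted to Brynja's branch passes to Brynja's issue by representation.
Oskar's line is the sole branch at this level, so the full 1/4 passes to Oskar's issue by representation.
The 1/4 is divided into 3 equal shares of 1/12 among Dagny, Hakon, Eirik.
Dagny is living and takes 1/12.
Hakon is living and takes 1/12.
Eirik is living and takes 1/12.
Ragna is living and takes 1/4.

Dagny 1/12; Eirik 1/12; Gudrun 1/4; Hakon 1/12; Liv 1/4; Ragna 1/4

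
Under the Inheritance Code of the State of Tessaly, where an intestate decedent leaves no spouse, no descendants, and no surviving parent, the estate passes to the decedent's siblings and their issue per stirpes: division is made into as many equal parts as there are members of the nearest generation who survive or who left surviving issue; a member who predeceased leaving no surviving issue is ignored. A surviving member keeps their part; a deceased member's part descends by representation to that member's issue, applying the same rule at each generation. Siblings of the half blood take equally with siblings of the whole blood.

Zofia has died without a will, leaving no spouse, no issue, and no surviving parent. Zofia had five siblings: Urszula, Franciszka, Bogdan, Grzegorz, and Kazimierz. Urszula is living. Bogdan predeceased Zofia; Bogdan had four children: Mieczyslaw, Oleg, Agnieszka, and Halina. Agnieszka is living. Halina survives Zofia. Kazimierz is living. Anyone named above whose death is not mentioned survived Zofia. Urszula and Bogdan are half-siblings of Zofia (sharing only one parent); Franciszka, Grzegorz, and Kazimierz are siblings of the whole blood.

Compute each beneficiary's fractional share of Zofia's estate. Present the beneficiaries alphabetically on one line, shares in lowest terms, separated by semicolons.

Agnieszka 1/20; Franciszka 1/5; Grzegorz 1/5; Halina 1/20; Kazimierz 1/5; Mieczyslaw 1/20; Oleg 1/20; Urszula 1/5

No spouse, descendants, or parent survives, so the estate passes to Zofia's siblings per stirpes.
Half-blood and whole-blood siblings take equally under the stated rule.
The estate is divided into 5 equal shares of 1/5 among Urszula, Franciszka, Bogdan, Grzegorz, Kazimierz.
Urszula is living and takes 1/5.
Franciszka is living and takes 1/5.
Bogdan predeceased; the 1/5 allotted to Bogdan's branch passes to Bogdan's issue by representation.
The 1/5 is divided into 4 equal shares of 1/20 among Mieczyslaw, Oleg, Agnieszka, Halina.
Mieczyslaw is living and takes 1/20.
Oleg is living and takes 1/20.
Agnieszka is living and takes 1/20.
Halina is living and takes 1/20.
Grzegorz is living and takes 1/5.
Kazimierz is living and takes 1/5.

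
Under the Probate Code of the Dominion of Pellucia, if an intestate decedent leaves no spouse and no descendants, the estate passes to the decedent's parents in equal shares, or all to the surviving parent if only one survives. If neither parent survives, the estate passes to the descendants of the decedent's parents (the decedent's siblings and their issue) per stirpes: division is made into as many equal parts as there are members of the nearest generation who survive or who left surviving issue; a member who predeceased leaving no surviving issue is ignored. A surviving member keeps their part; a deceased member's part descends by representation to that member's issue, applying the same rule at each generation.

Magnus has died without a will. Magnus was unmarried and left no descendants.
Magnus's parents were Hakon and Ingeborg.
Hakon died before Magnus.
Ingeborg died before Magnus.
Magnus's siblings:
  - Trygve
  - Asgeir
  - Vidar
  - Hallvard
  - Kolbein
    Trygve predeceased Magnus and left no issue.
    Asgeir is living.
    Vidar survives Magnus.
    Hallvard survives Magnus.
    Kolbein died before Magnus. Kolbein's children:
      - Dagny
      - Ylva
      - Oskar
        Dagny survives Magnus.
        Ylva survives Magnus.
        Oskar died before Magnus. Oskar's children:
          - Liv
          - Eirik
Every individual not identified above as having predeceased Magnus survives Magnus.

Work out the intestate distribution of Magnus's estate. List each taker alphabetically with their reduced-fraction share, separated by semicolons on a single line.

Asgeir 1/4; Dagny 1/12; Eirik 1/24; Hallvard 1/4; Liv 1/24; Vidar 1/4; Ylva 1/12

Neither parent survives and there are no descendants, so the estate passes to Magnus's siblings and their issue per stirpes.
Trygve left no surviving issue, so that branch lapses and is disregarded.
The estate is divided into 4 equal shares of 1/4 among Asgeir, Vidar, Hallvard, Kolbein.
Asgeir is living and takes 1/4.
Vidar is living and takes 1/4.
Hallvard is living and takes 1/4.
Kolbein predeceased; the 1/4 allotted to Kolbein's branch passes to Kolbein's issue by representation.
The 1/4 is divided into 3 equal shares of 1/12 among Dagny, Ylva, Oskar.
Dagny is living and takes 1/12.
Ylva is living and takes 1/12.
Oskar predeceased; the 1/12 allotted to Oskar's branch passes to Oskar's issue by representation.
The 1/12 is divided into 2 equal shares of 1/24 among Liv, Eirik.
Liv is living and takes 1/24.
Eirik is living and takes 1/24.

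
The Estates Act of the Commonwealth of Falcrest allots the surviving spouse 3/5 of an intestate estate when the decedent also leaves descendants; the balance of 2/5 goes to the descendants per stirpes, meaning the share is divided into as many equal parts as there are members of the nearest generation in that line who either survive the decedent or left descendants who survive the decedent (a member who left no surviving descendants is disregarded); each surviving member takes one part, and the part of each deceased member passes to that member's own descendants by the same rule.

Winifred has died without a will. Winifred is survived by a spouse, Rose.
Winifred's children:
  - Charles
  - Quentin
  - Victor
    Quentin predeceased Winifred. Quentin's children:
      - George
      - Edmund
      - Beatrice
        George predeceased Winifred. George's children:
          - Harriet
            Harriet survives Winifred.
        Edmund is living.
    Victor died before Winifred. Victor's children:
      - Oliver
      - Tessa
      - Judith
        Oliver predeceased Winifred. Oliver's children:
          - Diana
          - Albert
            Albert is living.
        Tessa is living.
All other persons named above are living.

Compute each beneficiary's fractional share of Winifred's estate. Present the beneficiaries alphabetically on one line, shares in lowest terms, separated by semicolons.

Rose, as surviving spouse, takes 3/5.
The remaining 2/5 passes to Winifred's descendants per stirpes.
The 2/5 is divided into 3 equal shares of 2/15 among Charles, Quentin, Victor.
Charles is living and takes 2/15.
Quentin predeceased; the 2/15 allotted to Quentin's branch passes to Quentin's issue by representation.
The 2/15 is divided into 3 equal shares of 2/45 among George, Edmund, Beatrice.
George predeceased; the 2/45 allotted to George's branch passes to George's issue by representation.
Harriet is the sole taker at this level and receives the full 2/45.
Edmund is living and takes 2/45.
Beatrice is living and takes 2/45.
Victor predeceased; the 2/15 allotted to Victor's branch passes to Victor's issue by representation.
The 2/15 is divided into 3 equal shares of 2/45 among Oliver, Tessa, Judith.
Oliver predeceased; the 2/45 allotted to Oliver's branch passes to Oliver's issue by representation.
The 2/45 is divided into 2 equal shares of 1/45 among Diana, Albert.
Diana is living and takes 1/45.
Albert is living and takes 1/45.
Tessa is living and takes 2/45.
Judith is living and takes 2/45.

Albert 1/45; Beatrice 2/45; Charles 2/15; Diana 1/45; Edmund 2/45; Harriet 2/45; Judith 2/45; Rose 3/5; Tessa 2/45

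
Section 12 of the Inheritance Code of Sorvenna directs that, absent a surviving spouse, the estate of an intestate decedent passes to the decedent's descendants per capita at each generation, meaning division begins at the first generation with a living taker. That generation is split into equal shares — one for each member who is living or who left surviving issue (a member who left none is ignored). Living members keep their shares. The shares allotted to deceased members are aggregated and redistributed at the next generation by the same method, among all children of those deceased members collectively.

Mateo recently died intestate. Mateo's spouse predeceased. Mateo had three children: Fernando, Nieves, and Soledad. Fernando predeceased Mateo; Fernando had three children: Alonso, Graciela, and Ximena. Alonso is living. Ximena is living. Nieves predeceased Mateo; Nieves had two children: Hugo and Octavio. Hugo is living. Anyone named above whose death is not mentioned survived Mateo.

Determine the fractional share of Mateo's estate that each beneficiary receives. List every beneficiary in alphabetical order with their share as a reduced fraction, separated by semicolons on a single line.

Alonso 2/15; Graciela 2/15; Hugo 2/15; Octavio 2/15; Soledad 1/3; Ximena 2/15

There is no surviving spouse, so the entire estate passes to Mateo's descendants per capita at each generation.
At generation 1 (Fernando, Nieves, Soledad) there are 3 shares of (1)/3 = 1/3 each.
Living: Soledad — each takes 1/3.
Deceased: Fernando and Nieves. Their combined 2/3 is pooled and carried to generation 2.
At generation 2 (Alonso, Graciela, Ximena, Hugo, Octavio) there are 5 shares of (2/3)/5 = 2/15 each.
Living: Alonso, Graciela, Ximena, Hugo, and Octavio — each takes 2/15.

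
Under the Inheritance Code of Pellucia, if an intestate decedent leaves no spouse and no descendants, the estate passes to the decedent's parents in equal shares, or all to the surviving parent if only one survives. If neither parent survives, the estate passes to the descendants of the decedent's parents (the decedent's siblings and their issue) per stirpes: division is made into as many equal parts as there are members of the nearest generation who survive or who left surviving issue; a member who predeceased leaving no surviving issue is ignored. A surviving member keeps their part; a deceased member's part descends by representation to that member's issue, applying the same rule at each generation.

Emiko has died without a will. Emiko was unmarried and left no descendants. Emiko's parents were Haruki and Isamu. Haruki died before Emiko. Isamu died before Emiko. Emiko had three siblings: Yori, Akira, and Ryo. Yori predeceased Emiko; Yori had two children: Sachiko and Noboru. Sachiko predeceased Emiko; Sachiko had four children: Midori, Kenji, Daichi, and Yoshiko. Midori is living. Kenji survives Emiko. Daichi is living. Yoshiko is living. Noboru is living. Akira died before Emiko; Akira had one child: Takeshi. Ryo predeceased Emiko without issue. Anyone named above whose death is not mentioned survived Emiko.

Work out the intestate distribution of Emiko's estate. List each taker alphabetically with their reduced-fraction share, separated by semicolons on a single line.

Neither parent survives and there are no descendants, so the estate passes to Emiko's siblings and their issue per stirpes.
Ryo left no surviving issue, so that branch lapses and is disregarded.
The estate is divided into 2 equal shares of 1/2 among Yori, Akira.
Yori predeceased; the 1/2 allotted to Yori's branch passes to Yori's issue by representation.
The 1/2 is divided into 2 equal shares of 1/4 among Sachiko, Noboru.
Sachiko predeceased; the 1/4 allotted to Sachiko's branch passes to Sachiko's issue by representation.
The 1/4 is divided into 4 equal shares of 1/16 among Midori, Kenji, Daichi, Yoshiko.
Midori is living and takes 1/16.
Kenji is living and takes 1/16.
Daichi is living and takes 1/16.
Yoshiko is living and takes 1/16.
Noboru is living and takes 1/4.
Akira predeceased; the 1/2 allotted to Akira's branch passes to Akira's issue by representation.
Takeshi is the sole taker at this level and receives the full 1/2.

Daichi 1/16; Kenji 1/16; Midori 1/16; Noboru 1/4; Takeshi 1/2; Yoshiko 1/16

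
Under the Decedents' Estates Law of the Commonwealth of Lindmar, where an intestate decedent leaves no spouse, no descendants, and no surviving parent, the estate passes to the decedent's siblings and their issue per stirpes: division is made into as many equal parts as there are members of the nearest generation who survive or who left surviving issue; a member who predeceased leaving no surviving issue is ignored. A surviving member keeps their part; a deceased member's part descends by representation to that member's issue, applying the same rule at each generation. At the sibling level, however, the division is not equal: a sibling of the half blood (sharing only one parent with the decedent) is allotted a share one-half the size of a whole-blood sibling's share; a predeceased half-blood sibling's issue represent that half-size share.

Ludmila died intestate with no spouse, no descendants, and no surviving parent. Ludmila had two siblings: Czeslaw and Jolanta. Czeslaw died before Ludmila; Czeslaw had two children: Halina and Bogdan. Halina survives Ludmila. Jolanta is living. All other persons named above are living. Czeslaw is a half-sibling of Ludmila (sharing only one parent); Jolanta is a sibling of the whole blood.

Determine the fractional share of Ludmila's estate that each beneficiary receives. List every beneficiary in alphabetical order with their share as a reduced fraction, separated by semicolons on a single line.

No spouse, descendants, or parent survives, so the estate passes to Ludmila's siblings per stirpes.
Half-blood siblings count for one-half the weight of whole-blood siblings at the initial division.
Dividing 1 in proportion to weights (total weight 3/2): Czeslaw (weight 1/2) → 1/3; Jolanta (weight 1) → 2/3.
Czeslaw predeceased; the 1/3 allotted to Czeslaw's branch passes to Czeslaw's issue by representation.
The 1/3 is divided into 2 equal shares of 1/6 among Halina, Bogdan.
Halina is living and takes 1/6.
Bogdan is living and takes 1/6.
Jolanta is living and takes 2/3.

Bogdan 1/6; Halina 1/6; Jolanta 2/3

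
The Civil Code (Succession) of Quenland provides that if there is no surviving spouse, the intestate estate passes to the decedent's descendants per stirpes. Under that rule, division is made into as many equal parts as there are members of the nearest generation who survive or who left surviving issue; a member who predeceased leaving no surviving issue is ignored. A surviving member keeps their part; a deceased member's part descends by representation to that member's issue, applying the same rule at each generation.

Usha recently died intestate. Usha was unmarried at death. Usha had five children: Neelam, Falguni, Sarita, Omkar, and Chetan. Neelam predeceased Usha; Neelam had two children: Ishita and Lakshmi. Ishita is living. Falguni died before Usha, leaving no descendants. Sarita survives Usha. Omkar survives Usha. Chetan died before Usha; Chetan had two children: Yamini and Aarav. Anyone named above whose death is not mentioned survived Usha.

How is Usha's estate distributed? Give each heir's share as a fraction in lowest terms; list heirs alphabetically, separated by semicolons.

There is no surviving spouse, so the entire estate passes to Usha's descendants per stirpes.
Falguni left no surviving issue, so that branch lapses and is disregarded.
The estate is divided into 4 equal shares of 1/4 among Neelam, Sarita, Omkar, Chetan.
Neelam predeceased; the 1/4 allotted to Neelam's branch passes to Neelam's issue by representation.
The 1/4 is divided into 2 equal shares of 1/8 among Ishita, Lakshmi.
Ishita is living and takes 1/8.
Lakshmi is living and takes 1/8.
Sarita is living and takes 1/4.
Omkar is living and takes 1/4.
Chetan predeceased; the 1/4 allotted to Chetan's branch passes to Chetan's issue by representation.
The 1/4 is divided into 2 equal shares of 1/8 among Yamini, Aarav.
Yamini is living and takes 1/8.
Aarav is living and takes 1/8.

Aarav 1/8; Ishita 1/8; Lakshmi 1/8; Omkar 1/4; Sarita 1/4; Yamini 1/8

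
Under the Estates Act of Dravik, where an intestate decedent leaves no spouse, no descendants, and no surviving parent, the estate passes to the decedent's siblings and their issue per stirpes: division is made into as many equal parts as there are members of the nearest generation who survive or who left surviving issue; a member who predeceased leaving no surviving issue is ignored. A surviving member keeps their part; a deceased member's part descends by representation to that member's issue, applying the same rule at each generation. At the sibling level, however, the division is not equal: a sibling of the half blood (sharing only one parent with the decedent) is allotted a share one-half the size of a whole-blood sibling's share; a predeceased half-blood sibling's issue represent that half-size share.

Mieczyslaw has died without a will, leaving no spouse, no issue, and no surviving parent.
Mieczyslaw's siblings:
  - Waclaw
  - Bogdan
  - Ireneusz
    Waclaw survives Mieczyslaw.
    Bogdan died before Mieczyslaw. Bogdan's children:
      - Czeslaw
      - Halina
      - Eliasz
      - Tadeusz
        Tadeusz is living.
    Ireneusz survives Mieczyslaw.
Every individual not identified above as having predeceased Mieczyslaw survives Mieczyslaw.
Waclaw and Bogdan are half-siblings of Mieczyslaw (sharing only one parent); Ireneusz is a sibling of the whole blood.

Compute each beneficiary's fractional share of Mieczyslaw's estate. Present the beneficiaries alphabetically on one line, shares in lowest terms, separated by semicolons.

No spouse, descendants, or parent survives, so the estate passes to Mieczyslaw's siblings per stirpes.
Half-blood siblings count for one-half the weight of whole-blood siblings at the initial division.
Dividing 1 in proportion to weights (total weight 2): Waclaw (weight 1/2) → 1/4; Bogdan (weight 1/2) → 1/4; Ireneusz (weight 1) → 1/2.
Waclaw is living and takes 1/4.
Bogdan predeceased; the 1/4 allotted to Bogdan's branch passes to Bogdan's issue by representation.
The 1/4 is divided into 4 equal shares of 1/16 among Czeslaw, Halina, Eliasz, Tadeusz.
Czeslaw is living and takes 1/16.
Halina is living and takes 1/16.
Eliasz is living and takes 1/16.
Tadeusz is living and takes 1/16.
Ireneusz is living and takes 1/2.

Czeslaw 1/16; Eliasz 1/16; Halina 1/16; Ireneusz 1/2; Tadeusz 1/16; Waclaw 1/4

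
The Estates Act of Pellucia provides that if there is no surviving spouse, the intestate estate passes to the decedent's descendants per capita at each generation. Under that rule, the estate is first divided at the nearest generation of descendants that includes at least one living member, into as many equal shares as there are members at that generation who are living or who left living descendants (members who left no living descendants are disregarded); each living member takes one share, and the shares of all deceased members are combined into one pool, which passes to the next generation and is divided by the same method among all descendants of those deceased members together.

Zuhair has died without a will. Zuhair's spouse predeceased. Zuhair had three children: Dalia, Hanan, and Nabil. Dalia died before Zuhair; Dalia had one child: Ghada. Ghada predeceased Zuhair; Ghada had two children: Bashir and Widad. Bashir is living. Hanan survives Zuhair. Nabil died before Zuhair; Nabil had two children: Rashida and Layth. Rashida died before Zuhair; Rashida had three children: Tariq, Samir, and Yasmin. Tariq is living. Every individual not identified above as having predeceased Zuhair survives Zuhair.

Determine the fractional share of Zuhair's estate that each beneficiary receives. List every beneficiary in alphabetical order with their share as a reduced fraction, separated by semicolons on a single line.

Bashir 4/45; Hanan 1/3; Layth 2/9; Samir 4/45; Tariq 4/45; Widad 4/45; Yasmin 4/45

There is no surviving spouse, so the entire estate passes to Zuhair's descendants per capita at each generation.
At generation 1 (Dalia, Hanan, Nabil) there are 3 shares of (1)/3 = 1/3 each.
Living: Hanan — each takes 1/3.
Deceased: Dalia and Nabil. Their combined 2/3 is pooled and carried to generation 2.
At generation 2 (Ghada, Rashida, Layth) there are 3 shares of (2/3)/3 = 2/9 each.
Living: Layth — each takes 2/9.
Deceased: Ghada and Rashida. Their combined 4/9 is pooled and carried to generation 3.
At generation 3 (Bashir, Widad, Tariq, Samir, Yasmin) there are 5 shares of (4/9)/5 = 4/45 each.
Living: Bashir, Widad, Tariq, Samir, and Yasmin — each takes 4/45.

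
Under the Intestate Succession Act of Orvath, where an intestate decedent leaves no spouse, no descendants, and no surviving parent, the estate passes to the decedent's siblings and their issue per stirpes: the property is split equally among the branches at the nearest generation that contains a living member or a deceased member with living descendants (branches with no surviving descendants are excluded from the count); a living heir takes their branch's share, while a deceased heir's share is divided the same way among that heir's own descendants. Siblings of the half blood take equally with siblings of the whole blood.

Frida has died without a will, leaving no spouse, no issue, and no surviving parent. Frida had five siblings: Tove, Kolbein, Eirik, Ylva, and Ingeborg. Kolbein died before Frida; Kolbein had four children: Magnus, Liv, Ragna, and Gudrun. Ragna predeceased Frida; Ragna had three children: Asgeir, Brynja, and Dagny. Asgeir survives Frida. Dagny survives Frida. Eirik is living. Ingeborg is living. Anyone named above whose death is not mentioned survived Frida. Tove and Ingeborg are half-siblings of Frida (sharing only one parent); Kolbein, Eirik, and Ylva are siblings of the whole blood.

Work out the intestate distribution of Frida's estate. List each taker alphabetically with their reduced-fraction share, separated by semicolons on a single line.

Asgeir 1/60; Brynja 1/60; Dagny 1/60; Eirik 1/5; Gudrun 1/20; Ingeborg 1/5; Liv 1/20; Magnus 1/20; Tove 1/5; Ylva 1/5

No spouse, descendants, or parent survives, so the estate passes to Frida's siblings per stirpes.
Half-blood and whole-blood siblings take equally under the stated rule.
The estate is divided into 5 equal shares of 1/5 among Tove, Kolbein, Eirik, Ylva, Ingeborg.
Tove is living and takes 1/5.
Kolbein predeceased; the 1/5 allotted to Kolbein's branch passes to Kolbein's issue by representation.
The 1/5 is divided into 4 equal shares of 1/20 among Magnus, Liv, Ragna, Gudrun.
Magnus is living and takes 1/20.
Liv is living and takes 1/20.
Ragna predeceased; the 1/20 allotted to Ragna's branch passes to Ragna's issue by representation.
The 1/20 is divided into 3 equal shares of 1/60 among Asgeir, Brynja, Dagny.
Asgeir is living and takes 1/60.
Brynja is living and takes 1/60.
Dagny is living and takes 1/60.
Gudrun is living and takes 1/20.
Eirik is living and takes 1/5.
Ylva is living and takes 1/5.
Ingeborg is living and takes 1/5.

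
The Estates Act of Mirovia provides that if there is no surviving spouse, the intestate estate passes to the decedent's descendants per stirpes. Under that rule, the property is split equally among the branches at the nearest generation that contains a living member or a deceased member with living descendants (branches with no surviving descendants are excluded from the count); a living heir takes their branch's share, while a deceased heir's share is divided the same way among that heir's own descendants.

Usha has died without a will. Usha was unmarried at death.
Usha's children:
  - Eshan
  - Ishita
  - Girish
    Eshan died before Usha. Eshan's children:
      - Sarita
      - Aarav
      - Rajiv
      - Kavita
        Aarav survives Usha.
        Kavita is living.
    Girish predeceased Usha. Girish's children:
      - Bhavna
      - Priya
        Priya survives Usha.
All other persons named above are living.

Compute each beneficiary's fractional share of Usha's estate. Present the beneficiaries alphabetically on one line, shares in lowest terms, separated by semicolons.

There is no surviving spouse, so the entire estate passes to Usha's descendants per stirpes.
The estate is divided into 3 equal shares of 1/3 among Eshan, Ishita, Girish.
Eshan predeceased; the 1/3 allotted to Eshan's branch passes to Eshan's issue by representation.
The 1/3 is divided into 4 equal shares of 1/12 among Sarita, Aarav, Rajiv, Kavita.
Sarita is living and takes 1/12.
Aarav is living and takes 1/12.
Rajiv is living and takes 1/12.
Kavita is living and takes 1/12.
Ishita is living and takes 1/3.
Girish predeceased; the 1/3 allotted to Girish's branch passes to Girish's issue by representation.
The 1/3 is divided into 2 equal shares of 1/6 among Bhavna, Priya.
Bhavna is living and takes 1/6.
Priya is living and takes 1/6.

Aarav 1/12; Bhavna 1/6; Ishita 1/3; Kavita 1/12; Priya 1/6; Rajiv 1/12; Sarita 1/12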